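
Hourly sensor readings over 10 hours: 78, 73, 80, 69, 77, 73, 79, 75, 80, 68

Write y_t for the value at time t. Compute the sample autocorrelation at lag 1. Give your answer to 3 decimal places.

-0.619

Mean ȳ = (78 + 73 + 80 + 69 + 77 + 73 + 79 + 75 + 80 + 68)/10 = 75.2000
Numerator Σ_{t=1}^{9}(y_t−ȳ)(y_{t+1}−ȳ) = -106.2400
Denominator Σ(y_t−ȳ)² = 171.6000
r_1 = -106.2400 / 171.6000 = -0.619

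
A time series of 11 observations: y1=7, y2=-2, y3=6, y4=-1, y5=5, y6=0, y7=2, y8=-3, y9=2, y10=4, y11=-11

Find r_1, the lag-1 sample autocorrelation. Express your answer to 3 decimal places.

-0.368

Mean ȳ = (7 − 2 + 6 − 1 + 5 + 0 + 2 − 3 + 2 + 4 − 11)/11 = 0.8182
Numerator Σ_{t=1}^{10}(y_t−ȳ)(y_{t+1}−ȳ) = -96.3058
Denominator Σ(y_t−ȳ)² = 261.6364
r_1 = -96.3058 / 261.6364 = -0.368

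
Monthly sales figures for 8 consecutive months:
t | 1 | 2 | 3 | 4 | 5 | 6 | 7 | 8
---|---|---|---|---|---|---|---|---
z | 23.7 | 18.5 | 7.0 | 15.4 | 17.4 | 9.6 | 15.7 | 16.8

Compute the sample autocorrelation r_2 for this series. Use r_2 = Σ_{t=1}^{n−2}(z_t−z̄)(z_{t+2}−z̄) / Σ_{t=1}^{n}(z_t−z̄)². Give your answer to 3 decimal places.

-0.491

Mean z̄ = (23.7 + 18.5 + 7.0 + 15.4 + 17.4 + 9.6 + 15.7 + 16.8)/8 = 15.5125
Σ(z_t−z̄)(z_{t+2}−z̄) = (-69.6961) + (-0.3361) + (-16.0673) + (0.6652) + (0.3539) + (-7.6123) = -92.6928
Denominator Σ(z_t−z̄)² = 188.6488
r_2 = -92.6928 / 188.6488 = -0.491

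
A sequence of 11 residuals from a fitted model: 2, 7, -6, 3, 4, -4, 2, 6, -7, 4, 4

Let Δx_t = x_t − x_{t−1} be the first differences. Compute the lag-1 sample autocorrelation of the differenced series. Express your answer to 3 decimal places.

First differences Δx: 5, -13, 9, 1, -8, 6, 4, -13, 11, 0
Mean of differences = 0.2000
Numerator Σ(Δx_t−Δx̄)(Δx_{t+1}−Δx̄) = -399.4400
Denominator Σ(Δx_t−Δx̄)² = 681.6000
r_1(Δx) = -399.4400 / 681.6000 = -0.586

-0.586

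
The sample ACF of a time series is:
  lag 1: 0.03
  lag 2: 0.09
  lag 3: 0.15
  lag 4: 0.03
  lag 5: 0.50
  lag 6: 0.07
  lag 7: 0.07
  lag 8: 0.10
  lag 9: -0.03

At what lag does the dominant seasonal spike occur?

The largest autocorrelation is r_5 = 0.50; the remaining lags stay at or below 0.15.
The dominant spike at lag 5 indicates a seasonal period of 5.

5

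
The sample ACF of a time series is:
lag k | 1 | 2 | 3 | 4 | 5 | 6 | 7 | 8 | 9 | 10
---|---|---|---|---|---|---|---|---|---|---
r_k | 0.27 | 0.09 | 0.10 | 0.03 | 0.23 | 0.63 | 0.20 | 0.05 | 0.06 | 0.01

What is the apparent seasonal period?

6

The largest autocorrelation is r_6 = 0.63; the remaining lags stay at or below 0.27. The elevated value at lag 1 (0.27), dropping to 0.09 at lag 2, reflects decaying short-term dependence rather than seasonality.
The dominant spike at lag 6 indicates a seasonal period of 6.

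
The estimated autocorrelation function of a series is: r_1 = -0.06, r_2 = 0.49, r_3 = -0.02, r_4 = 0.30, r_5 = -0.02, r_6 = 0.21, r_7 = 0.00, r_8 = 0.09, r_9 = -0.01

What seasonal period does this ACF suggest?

2

The largest autocorrelation is r_2 = 0.49, with weaker echoes at lags 4 (0.30) and 6 (0.21); the remaining lags stay at or below 0.09.
The dominant spike at lag 2 indicates a seasonal period of 2.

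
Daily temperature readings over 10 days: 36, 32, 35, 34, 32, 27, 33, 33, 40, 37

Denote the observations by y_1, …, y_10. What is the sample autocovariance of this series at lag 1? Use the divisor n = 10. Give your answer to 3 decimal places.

Mean ȳ = (36 + 32 + 35 + 34 + 32 + 27 + 33 + 33 + 40 + 37)/10 = 33.9000
Σ_{t=1}^{9}(y_t−ȳ)(y_{t+1}−ȳ) = 27.3900
γ_1 = 27.3900 / 10 = 2.739

2.739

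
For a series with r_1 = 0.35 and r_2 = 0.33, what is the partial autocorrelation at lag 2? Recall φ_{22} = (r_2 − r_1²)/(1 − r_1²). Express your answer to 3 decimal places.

φ_{22} = (r_2 − r_1²) / (1 − r_1²)
r_1² = (0.35)² = 0.1225
Numerator = 0.33 − 0.1225 = 0.2075; denominator = 1 − 0.1225 = 0.8775
φ_{22} = 0.2075 / 0.8775 = 0.236

0.236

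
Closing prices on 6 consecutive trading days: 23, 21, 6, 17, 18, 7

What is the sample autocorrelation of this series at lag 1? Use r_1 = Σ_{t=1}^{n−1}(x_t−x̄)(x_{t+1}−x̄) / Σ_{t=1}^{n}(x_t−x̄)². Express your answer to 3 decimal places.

-0.166

Mean x̄ = (23 + 21 + 6 + 17 + 18 + 7)/6 = 15.3333
Deviations from mean: 7.6667, 5.6667, -9.3333, 1.6667, 2.6667, -8.3333
Numerator Σ_{t=1}^{5}(x_t−x̄)(x_{t+1}−x̄) = -42.7778
Denominator Σ(x_t−x̄)² = 257.3333
r_1 = -42.7778 / 257.3333 = -0.166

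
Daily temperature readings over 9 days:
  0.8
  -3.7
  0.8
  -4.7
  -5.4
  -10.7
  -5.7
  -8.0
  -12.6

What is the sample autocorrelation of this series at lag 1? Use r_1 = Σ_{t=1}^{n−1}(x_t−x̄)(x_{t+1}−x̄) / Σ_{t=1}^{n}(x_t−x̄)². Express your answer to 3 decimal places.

0.279

Mean x̄ = (0.8 − 3.7 + 0.8 − 4.7 − 5.4 − 10.7 − 5.7 − 8.0 − 12.6)/9 = -5.4667
Numerator Σ_{t=1}^{8}(x_t−x̄)(x_{t+1}−x̄) = 46.5322
Denominator Σ(x_t−x̄)² = 167.0000
r_1 = 46.5322 / 167.0000 = 0.279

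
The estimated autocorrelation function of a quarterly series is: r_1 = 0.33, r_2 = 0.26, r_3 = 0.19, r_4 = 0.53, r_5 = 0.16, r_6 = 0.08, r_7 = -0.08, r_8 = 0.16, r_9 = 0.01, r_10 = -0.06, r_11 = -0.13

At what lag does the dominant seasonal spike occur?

The largest autocorrelation is r_4 = 0.53; the remaining lags stay at or below 0.33. The elevated value at lag 1 (0.33), dropping to 0.26 at lag 2, reflects decaying short-term dependence rather than seasonality.
The dominant spike at lag 4 indicates a seasonal period of 4.

4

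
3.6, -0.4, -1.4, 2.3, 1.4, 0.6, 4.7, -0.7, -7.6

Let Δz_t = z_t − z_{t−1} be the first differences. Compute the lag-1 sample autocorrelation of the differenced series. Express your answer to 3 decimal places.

0.065

First differences Δz: -4.0, -1.0, 3.7, -0.9, -0.8, 4.1, -5.4, -6.9
Mean of differences = -1.4000
Numerator Σ(Δz_t−Δz̄)(Δz_{t+1}−Δz̄) = 7.1500
Denominator Σ(Δz_t−Δz̄)² = 110.0400
r_1(Δz) = 7.1500 / 110.0400 = 0.065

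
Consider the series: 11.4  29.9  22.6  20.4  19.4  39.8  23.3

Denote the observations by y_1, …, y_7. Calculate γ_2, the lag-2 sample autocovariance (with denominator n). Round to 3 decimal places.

Mean ȳ = (11.4 + 29.9 + 22.6 + 20.4 + 19.4 + 39.8 + 23.3)/7 = 23.8286
Deviations: -12.4286, 6.0714, -1.2286, -3.4286, -4.4286, 15.9714, -0.5286
Σ_{t=1}^{5}(y_t−ȳ)(y_{t+2}−ȳ) = -52.5245
γ_2 = -52.5245 / 7 = -7.503

-7.503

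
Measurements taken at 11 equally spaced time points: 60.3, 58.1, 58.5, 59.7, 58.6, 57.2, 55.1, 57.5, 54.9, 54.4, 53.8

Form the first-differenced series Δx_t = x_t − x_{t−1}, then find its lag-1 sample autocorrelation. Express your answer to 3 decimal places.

First differences Δx: -2.2, 0.4, 1.2, -1.1, -1.4, -2.1, 2.4, -2.6, -0.5, -0.6
Mean of differences = -0.6500
Numerator Σ(Δx_t−Δx̄)(Δx_{t+1}−Δx̄) = -9.7475
Denominator Σ(Δx_t−Δx̄)² = 22.9250
r_1(Δx) = -9.7475 / 22.9250 = -0.425

-0.425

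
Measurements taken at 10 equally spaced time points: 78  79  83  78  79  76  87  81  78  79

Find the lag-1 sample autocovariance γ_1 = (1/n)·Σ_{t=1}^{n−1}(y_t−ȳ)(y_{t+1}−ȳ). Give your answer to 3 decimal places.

-2.184

Mean ȳ = (78 + 79 + 83 + 78 + 79 + 76 + 87 + 81 + 78 + 79)/10 = 79.8000
Σ_{t=1}^{9}(y_t−ȳ)(y_{t+1}−ȳ) = -21.8400
γ_1 = -21.8400 / 10 = -2.184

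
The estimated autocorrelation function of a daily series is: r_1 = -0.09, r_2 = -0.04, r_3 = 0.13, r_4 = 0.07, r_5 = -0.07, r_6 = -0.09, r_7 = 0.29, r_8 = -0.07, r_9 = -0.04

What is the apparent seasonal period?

The largest autocorrelation is r_7 = 0.29; the remaining lags stay at or below 0.13.
The dominant spike at lag 7 indicates a seasonal period of 7.

7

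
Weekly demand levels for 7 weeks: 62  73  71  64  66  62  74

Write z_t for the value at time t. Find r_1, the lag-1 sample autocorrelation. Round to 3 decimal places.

Mean z̄ = (62 + 73 + 71 + 64 + 66 + 62 + 74)/7 = 67.4286
Deviations from mean: -5.4286, 5.5714, 3.5714, -3.4286, -1.4286, -5.4286, 6.5714
Σ(z_t−z̄)(z_{t+1}−z̄) = (-30.2449) + (19.8980) + (-12.2449) + (4.8980) + (7.7551) + (-35.6735) = -45.6122
Denominator Σ(z_t−z̄)² = 159.7143
r_1 = -45.6122 / 159.7143 = -0.286

-0.286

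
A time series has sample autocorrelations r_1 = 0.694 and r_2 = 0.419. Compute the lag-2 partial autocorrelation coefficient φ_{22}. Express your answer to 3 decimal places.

-0.121

φ_{22} = (r_2 − r_1²) / (1 − r_1²)
r_1² = (0.694)² = 0.481636
Numerator = 0.419 − 0.4816 = -0.0626; denominator = 1 − 0.4816 = 0.5184
φ_{22} = -0.0626 / 0.5184 = -0.121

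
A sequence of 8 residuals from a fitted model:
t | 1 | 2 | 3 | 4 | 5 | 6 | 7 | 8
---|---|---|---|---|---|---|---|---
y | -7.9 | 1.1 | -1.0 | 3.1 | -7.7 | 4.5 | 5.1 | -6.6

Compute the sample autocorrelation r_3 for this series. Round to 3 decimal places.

0.092

Mean ȳ = (-7.9 + 1.1 − 1.0 + 3.1 − 7.7 + 4.5 + 5.1 − 6.6)/8 = -1.1750
Deviations from mean: -6.7250, 2.2750, 0.1750, 4.2750, -6.5250, 5.6750, 6.2750, -5.4250
Σ(y_t−ȳ)(y_{t+3}−ȳ) = (-28.7494) + (-14.8444) + (0.9931) + (26.8256) + (35.3981) = 19.6231
Denominator Σ(y_t−ȳ)² = 212.2950
r_3 = 19.6231 / 212.2950 = 0.092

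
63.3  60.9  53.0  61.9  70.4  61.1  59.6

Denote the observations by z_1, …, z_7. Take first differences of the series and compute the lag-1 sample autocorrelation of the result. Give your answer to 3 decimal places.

First differences Δz: -2.4, -7.9, 8.9, 8.5, -9.3, -1.5
Mean of differences = -0.6167
Numerator Σ(Δz_t−Δz̄)(Δz_{t+1}−Δz̄) = -41.0569
Denominator Σ(Δz_t−Δz̄)² = 306.0883
r_1(Δz) = -41.0569 / 306.0883 = -0.134

-0.134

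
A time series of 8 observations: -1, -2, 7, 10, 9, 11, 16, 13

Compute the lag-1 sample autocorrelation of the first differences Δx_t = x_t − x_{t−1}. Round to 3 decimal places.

First differences Δx: -1, 9, 3, -1, 2, 5, -3
Mean of differences = 2.0000
Numerator Σ(Δx_t−Δx̄)(Δx_{t+1}−Δx̄) = -32.0000
Denominator Σ(Δx_t−Δx̄)² = 102.0000
r_1(Δx) = -32.0000 / 102.0000 = -0.314

-0.314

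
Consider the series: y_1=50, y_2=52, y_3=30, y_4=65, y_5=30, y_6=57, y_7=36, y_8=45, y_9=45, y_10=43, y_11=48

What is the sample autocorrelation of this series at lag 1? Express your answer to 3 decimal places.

Mean ȳ = (50 + 52 + 30 + 65 + 30 + 57 + 36 + 45 + 45 + 43 + 48)/11 = 45.5455
Numerator Σ_{t=1}^{10}(y_t−ȳ)(y_{t+1}−ȳ) = -963.2066
Denominator Σ(y_t−ȳ)² = 1158.7273
r_1 = -963.2066 / 1158.7273 = -0.831

-0.831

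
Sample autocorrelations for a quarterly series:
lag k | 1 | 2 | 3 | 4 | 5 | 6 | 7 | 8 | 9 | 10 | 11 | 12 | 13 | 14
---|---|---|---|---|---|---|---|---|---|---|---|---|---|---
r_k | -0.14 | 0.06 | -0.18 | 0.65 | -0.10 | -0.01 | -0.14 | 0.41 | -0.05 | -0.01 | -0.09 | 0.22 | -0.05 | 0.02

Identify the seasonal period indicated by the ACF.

The largest autocorrelation is r_4 = 0.65, with weaker echoes at lags 8 (0.41) and 12 (0.22); the remaining lags stay at or below 0.06.
The dominant spike at lag 4 indicates a seasonal period of 4.

4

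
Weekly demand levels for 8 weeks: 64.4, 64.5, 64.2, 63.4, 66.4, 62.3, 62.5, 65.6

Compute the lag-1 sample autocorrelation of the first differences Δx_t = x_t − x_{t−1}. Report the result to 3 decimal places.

-0.399

First differences Δx: 0.1, -0.3, -0.8, 3.0, -4.1, 0.2, 3.1
Mean of differences = 0.1714
Numerator Σ(Δx_t−Δx̄)(Δx_{t+1}−Δx̄) = -14.3765
Denominator Σ(Δx_t−Δx̄)² = 35.9943
r_1(Δx) = -14.3765 / 35.9943 = -0.399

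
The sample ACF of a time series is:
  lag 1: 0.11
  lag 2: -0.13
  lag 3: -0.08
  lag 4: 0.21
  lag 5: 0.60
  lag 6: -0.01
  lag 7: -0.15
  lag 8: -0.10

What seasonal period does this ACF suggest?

5

The largest autocorrelation is r_5 = 0.60; the remaining lags stay at or below 0.21.
The dominant spike at lag 5 indicates a seasonal period of 5.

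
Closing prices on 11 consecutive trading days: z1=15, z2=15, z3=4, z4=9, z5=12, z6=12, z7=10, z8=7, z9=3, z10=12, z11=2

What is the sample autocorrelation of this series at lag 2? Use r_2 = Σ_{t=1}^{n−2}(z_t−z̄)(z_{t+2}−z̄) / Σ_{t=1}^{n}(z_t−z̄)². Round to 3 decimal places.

-0.079

Mean z̄ = (15 + 15 + 4 + 9 + 12 + 12 + 10 + 7 + 3 + 12 + 2)/11 = 9.1818
Numerator Σ_{t=1}^{9}(z_t−z̄)(z_{t+2}−z̄) = -16.9752
Denominator Σ(z_t−z̄)² = 213.6364
r_2 = -16.9752 / 213.6364 = -0.079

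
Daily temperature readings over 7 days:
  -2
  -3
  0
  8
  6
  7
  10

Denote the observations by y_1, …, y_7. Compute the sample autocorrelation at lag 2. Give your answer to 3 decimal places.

Mean ȳ = (-2 − 3 + 0 + 8 + 6 + 7 + 10)/7 = 3.7143
Deviations from mean: -5.7143, -6.7143, -3.7143, 4.2857, 2.2857, 3.2857, 6.2857
Σ(y_t−ȳ)(y_{t+2}−ȳ) = (21.2245) + (-28.7755) + (-8.4898) + (14.0816) + (14.3673) = 12.4082
Denominator Σ(y_t−ȳ)² = 165.4286
r_2 = 12.4082 / 165.4286 = 0.075

0.075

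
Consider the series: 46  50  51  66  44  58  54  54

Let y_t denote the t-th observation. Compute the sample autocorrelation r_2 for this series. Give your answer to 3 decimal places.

0.162

Mean ȳ = (46 + 50 + 51 + 66 + 44 + 58 + 54 + 54)/8 = 52.8750
Deviations from mean: -6.8750, -2.8750, -1.8750, 13.1250, -8.8750, 5.1250, 1.1250, 1.1250
Σ(y_t−ȳ)(y_{t+2}−ȳ) = (12.8906) + (-37.7344) + (16.6406) + (67.2656) + (-9.9844) + (5.7656) = 54.8438
Denominator Σ(y_t−ȳ)² = 338.8750
r_2 = 54.8438 / 338.8750 = 0.162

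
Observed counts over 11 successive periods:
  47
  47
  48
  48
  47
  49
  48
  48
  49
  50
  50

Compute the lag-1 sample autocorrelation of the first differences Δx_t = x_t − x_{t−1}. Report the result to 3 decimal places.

First differences Δx: 0, 1, 0, -1, 2, -1, 0, 1, 1, 0
Mean of differences = 0.3000
Numerator Σ(Δx_t−Δx̄)(Δx_{t+1}−Δx̄) = -3.9900
Denominator Σ(Δx_t−Δx̄)² = 8.1000
r_1(Δx) = -3.9900 / 8.1000 = -0.493

-0.493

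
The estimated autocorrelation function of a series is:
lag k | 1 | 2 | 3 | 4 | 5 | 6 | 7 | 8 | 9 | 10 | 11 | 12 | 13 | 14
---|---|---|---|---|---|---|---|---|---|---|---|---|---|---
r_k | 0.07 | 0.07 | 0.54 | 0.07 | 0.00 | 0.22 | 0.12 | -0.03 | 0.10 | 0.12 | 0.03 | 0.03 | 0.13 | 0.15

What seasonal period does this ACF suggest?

The largest autocorrelation is r_3 = 0.54, with a weaker echo at lag 6 (0.22); the remaining lags stay at or below 0.15.
The dominant spike at lag 3 indicates a seasonal period of 3.

3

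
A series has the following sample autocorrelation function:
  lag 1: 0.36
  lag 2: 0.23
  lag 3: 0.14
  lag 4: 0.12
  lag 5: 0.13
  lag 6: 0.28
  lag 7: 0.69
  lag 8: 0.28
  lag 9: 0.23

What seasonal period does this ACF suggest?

The largest autocorrelation is r_7 = 0.69; the remaining lags stay at or below 0.36. The elevated value at lag 1 (0.36), dropping to 0.23 at lag 2, reflects decaying short-term dependence rather than seasonality.
The dominant spike at lag 7 indicates a seasonal period of 7.

7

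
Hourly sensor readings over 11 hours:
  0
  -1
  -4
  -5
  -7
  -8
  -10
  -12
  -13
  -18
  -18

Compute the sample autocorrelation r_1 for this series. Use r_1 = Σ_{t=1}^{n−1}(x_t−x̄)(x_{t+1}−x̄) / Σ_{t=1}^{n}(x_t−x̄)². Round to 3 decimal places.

0.720

Mean x̄ = (0 − 1 − 4 − 5 − 7 − 8 − 10 − 12 − 13 − 18 − 18)/11 = -8.7273
Numerator Σ_{t=1}^{10}(x_t−x̄)(x_{t+1}−x̄) = 272.1074
Denominator Σ(x_t−x̄)² = 378.1818
r_1 = 272.1074 / 378.1818 = 0.720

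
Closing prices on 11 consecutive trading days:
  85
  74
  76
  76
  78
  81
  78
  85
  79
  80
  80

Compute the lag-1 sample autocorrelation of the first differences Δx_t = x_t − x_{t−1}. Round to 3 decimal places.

First differences Δx: -11, 2, 0, 2, 3, -3, 7, -6, 1, 0
Mean of differences = -0.5000
Numerator Σ(Δx_t−Δx̄)(Δx_{t+1}−Δx̄) = -91.2500
Denominator Σ(Δx_t−Δx̄)² = 230.5000
r_1(Δx) = -91.2500 / 230.5000 = -0.396

-0.396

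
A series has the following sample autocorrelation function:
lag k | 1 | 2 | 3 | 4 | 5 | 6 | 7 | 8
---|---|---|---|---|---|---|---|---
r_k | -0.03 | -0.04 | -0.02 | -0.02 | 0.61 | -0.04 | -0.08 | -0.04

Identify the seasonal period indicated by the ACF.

The largest autocorrelation is r_5 = 0.61; the remaining lags stay at or below -0.02.
The dominant spike at lag 5 indicates a seasonal period of 5.

5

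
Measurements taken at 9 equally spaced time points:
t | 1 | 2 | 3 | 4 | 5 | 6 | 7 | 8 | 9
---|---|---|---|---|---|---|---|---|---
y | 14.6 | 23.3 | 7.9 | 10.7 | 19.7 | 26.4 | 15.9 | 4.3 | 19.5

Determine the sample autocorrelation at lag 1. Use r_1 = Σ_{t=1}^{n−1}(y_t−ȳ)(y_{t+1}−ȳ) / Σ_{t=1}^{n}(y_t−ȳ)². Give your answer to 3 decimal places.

Mean ȳ = (14.6 + 23.3 + 7.9 + 10.7 + 19.7 + 26.4 + 15.9 + 4.3 + 19.5)/9 = 15.8111
Numerator Σ_{t=1}^{8}(y_t−ȳ)(y_{t+1}−ȳ) = -49.1235
Denominator Σ(y_t−ȳ)² = 419.6289
r_1 = -49.1235 / 419.6289 = -0.117

-0.117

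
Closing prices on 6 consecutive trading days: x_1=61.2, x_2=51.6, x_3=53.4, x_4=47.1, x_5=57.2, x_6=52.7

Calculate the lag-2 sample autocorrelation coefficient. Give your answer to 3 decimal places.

0.155

Mean x̄ = (61.2 + 51.6 + 53.4 + 47.1 + 57.2 + 52.7)/6 = 53.8667
Numerator Σ_{t=1}^{4}(x_t−x̄)(x_{t+2}−x̄) = 18.2544
Denominator Σ(x_t−x̄)² = 117.3933
r_2 = 18.2544 / 117.3933 = 0.155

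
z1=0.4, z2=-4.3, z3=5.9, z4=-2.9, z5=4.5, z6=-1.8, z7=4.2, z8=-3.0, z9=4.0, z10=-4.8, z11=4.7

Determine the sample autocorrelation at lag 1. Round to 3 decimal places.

Mean z̄ = (0.4 − 4.3 + 5.9 − 2.9 + 4.5 − 1.8 + 4.2 − 3.0 + 4.0 − 4.8 + 4.7)/11 = 0.6273
Numerator Σ_{t=1}^{10}(z_t−z̄)(z_{t+1}−z̄) = -140.7926
Denominator Σ(z_t−z̄)² = 168.8018
r_1 = -140.7926 / 168.8018 = -0.834

-0.834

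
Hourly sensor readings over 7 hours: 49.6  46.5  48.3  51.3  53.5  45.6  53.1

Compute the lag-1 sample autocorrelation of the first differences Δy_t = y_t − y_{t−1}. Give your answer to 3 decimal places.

-0.489

First differences Δy: -3.1, 1.8, 3.0, 2.2, -7.9, 7.5
Mean of differences = 0.5833
Numerator Σ(Δy_t−Δȳ)(Δy_{t+1}−Δȳ) = -70.0253
Denominator Σ(Δy_t−Δȳ)² = 143.3083
r_1(Δy) = -70.0253 / 143.3083 = -0.489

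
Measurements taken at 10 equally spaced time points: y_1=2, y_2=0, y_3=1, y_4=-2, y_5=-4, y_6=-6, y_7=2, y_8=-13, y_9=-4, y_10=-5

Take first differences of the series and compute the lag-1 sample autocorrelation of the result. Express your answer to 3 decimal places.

First differences Δy: -2, 1, -3, -2, -2, 8, -15, 9, -1
Mean of differences = -0.7778
Numerator Σ(Δy_t−Δȳ)(Δy_{t+1}−Δȳ) = -278.7160
Denominator Σ(Δy_t−Δȳ)² = 387.5556
r_1(Δy) = -278.7160 / 387.5556 = -0.719

-0.719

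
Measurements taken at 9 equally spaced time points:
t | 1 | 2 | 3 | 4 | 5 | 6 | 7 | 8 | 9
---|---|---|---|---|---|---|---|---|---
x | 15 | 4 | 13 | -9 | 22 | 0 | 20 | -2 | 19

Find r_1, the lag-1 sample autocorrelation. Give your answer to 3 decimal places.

Mean x̄ = (15 + 4 + 13 − 9 + 22 + 0 + 20 − 2 + 19)/9 = 9.1111
Numerator Σ_{t=1}^{8}(x_t−x̄)(x_{t+1}−x̄) = -801.3457
Denominator Σ(x_t−x̄)² = 992.8889
r_1 = -801.3457 / 992.8889 = -0.807

-0.807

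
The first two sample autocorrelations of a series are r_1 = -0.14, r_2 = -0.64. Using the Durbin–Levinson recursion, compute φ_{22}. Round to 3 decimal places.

φ_{22} = (r_2 − r_1²) / (1 − r_1²)
r_1² = (-0.14)² = 0.0196
Numerator = -0.64 − 0.0196 = -0.6596; denominator = 1 − 0.0196 = 0.9804
φ_{22} = -0.6596 / 0.9804 = -0.673

-0.673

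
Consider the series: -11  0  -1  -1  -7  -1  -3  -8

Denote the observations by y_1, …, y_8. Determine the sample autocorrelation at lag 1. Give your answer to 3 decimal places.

Mean ȳ = (-11 + 0 − 1 − 1 − 7 − 1 − 3 − 8)/8 = -4.0000
Deviations from mean: -7.0000, 4.0000, 3.0000, 3.0000, -3.0000, 3.0000, 1.0000, -4.0000
Σ(y_t−ȳ)(y_{t+1}−ȳ) = (-28.0000) + (12.0000) + (9.0000) + (-9.0000) + (-9.0000) + (3.0000) + (-4.0000) = -26.0000
Denominator Σ(y_t−ȳ)² = 118.0000
r_1 = -26.0000 / 118.0000 = -0.220

-0.220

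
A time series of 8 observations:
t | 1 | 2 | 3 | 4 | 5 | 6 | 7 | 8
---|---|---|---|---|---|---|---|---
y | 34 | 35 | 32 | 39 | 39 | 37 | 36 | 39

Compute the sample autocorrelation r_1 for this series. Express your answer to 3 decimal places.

Mean ȳ = (34 + 35 + 32 + 39 + 39 + 37 + 36 + 39)/8 = 36.3750
Σ(y_t−ȳ)(y_{t+1}−ȳ) = (3.2656) + (6.0156) + (-11.4844) + (6.8906) + (1.6406) + (-0.2344) + (-0.9844) = 5.1094
Denominator Σ(y_t−ȳ)² = 47.8750
r_1 = 5.1094 / 47.8750 = 0.107

0.107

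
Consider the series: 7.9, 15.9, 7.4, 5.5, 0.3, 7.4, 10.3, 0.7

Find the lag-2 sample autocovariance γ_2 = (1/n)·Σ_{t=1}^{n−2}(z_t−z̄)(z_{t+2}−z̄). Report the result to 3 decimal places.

-5.183

Mean z̄ = (7.9 + 15.9 + 7.4 + 5.5 + 0.3 + 7.4 + 10.3 + 0.7)/8 = 6.9250
Σ_{t=1}^{6}(z_t−z̄)(z_{t+2}−z̄) = -41.4663
γ_2 = -41.4663 / 8 = -5.183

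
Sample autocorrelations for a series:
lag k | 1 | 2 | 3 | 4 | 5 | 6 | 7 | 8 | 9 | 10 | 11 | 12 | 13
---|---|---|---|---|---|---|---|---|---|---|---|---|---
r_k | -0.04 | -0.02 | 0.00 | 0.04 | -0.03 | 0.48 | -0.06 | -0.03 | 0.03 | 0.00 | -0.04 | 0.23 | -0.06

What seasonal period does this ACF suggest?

The largest autocorrelation is r_6 = 0.48, with a weaker echo at lag 12 (0.23); the remaining lags stay at or below 0.04.
The dominant spike at lag 6 indicates a seasonal period of 6.

6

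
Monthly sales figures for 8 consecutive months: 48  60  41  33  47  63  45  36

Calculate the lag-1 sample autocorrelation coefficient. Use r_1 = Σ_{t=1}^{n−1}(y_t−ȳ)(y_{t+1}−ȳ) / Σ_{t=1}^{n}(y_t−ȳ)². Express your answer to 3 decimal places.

0.015

Mean ȳ = (48 + 60 + 41 + 33 + 47 + 63 + 45 + 36)/8 = 46.6250
Deviations from mean: 1.3750, 13.3750, -5.6250, -13.6250, 0.3750, 16.3750, -1.6250, -10.6250
Numerator Σ_{t=1}^{7}(y_t−ȳ)(y_{t+1}−ȳ) = 11.4844
Denominator Σ(y_t−ȳ)² = 781.8750
r_1 = 11.4844 / 781.8750 = 0.015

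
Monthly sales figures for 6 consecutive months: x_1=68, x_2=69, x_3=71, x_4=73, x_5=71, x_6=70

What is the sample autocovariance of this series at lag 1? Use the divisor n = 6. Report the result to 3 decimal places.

0.926

Mean x̄ = (68 + 69 + 71 + 73 + 71 + 70)/6 = 70.3333
Deviations: -2.3333, -1.3333, 0.6667, 2.6667, 0.6667, -0.3333
Σ_{t=1}^{5}(x_t−x̄)(x_{t+1}−x̄) = 5.5556
γ_1 = 5.5556 / 6 = 0.926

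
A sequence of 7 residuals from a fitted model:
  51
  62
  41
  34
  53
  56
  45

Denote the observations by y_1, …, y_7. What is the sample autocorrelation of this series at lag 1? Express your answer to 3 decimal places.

Mean ȳ = (51 + 62 + 41 + 34 + 53 + 56 + 45)/7 = 48.8571
Deviations from mean: 2.1429, 13.1429, -7.8571, -14.8571, 4.1429, 7.1429, -3.8571
Numerator Σ_{t=1}^{6}(y_t−ȳ)(y_{t+1}−ȳ) = -17.8776
Denominator Σ(y_t−ȳ)² = 542.8571
r_1 = -17.8776 / 542.8571 = -0.033

-0.033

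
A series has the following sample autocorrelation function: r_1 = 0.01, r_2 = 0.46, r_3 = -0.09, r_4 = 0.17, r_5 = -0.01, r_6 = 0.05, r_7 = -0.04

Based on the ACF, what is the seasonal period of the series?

2

The largest autocorrelation is r_2 = 0.46, with a weaker echo at lag 4 (0.17); the remaining lags stay at or below 0.05.
The dominant spike at lag 2 indicates a seasonal period of 2.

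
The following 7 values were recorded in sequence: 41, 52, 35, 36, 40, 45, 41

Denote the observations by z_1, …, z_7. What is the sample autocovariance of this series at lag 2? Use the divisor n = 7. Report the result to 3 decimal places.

Mean z̄ = (41 + 52 + 35 + 36 + 40 + 45 + 41)/7 = 41.4286
Deviations: -0.4286, 10.5714, -6.4286, -5.4286, -1.4286, 3.5714, -0.4286
Σ_{t=1}^{5}(z_t−z̄)(z_{t+2}−z̄) = -64.2245
γ_2 = -64.2245 / 7 = -9.175

-9.175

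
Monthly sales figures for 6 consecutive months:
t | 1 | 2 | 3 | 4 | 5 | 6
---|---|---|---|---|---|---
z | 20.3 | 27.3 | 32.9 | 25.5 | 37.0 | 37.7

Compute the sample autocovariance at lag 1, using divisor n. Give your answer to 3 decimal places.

4.564

Mean z̄ = (20.3 + 27.3 + 32.9 + 25.5 + 37.0 + 37.7)/6 = 30.1167
Σ_{t=1}^{5}(z_t−z̄)(z_{t+1}−z̄) = 27.3814
γ_1 = 27.3814 / 6 = 4.564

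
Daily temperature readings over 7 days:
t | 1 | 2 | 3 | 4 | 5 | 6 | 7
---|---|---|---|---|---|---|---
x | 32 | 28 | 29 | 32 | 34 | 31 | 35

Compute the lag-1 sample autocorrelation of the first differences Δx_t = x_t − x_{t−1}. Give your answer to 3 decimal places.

First differences Δx: -4, 1, 3, 2, -3, 4
Mean of differences = 0.5000
Numerator Σ(Δx_t−Δx̄)(Δx_{t+1}−Δx̄) = -14.7500
Denominator Σ(Δx_t−Δx̄)² = 53.5000
r_1(Δx) = -14.7500 / 53.5000 = -0.276

-0.276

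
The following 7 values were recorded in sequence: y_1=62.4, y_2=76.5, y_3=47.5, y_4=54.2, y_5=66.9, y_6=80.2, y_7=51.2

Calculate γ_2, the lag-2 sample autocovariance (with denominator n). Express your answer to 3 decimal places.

Mean ȳ = (62.4 + 76.5 + 47.5 + 54.2 + 66.9 + 80.2 + 51.2)/7 = 62.7000
Σ_{t=1}^{5}(y_t−ȳ)(y_{t+2}−ȳ) = -373.6300
γ_2 = -373.6300 / 7 = -53.376

-53.376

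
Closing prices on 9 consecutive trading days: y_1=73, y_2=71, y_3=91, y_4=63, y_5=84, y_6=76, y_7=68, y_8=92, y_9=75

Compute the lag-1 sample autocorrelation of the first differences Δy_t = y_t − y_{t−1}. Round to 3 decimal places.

First differences Δy: -2, 20, -28, 21, -8, -8, 24, -17
Mean of differences = 0.2500
Numerator Σ(Δy_t−Δȳ)(Δy_{t+1}−Δȳ) = -1897.3125
Denominator Σ(Δy_t−Δȳ)² = 2621.5000
r_1(Δy) = -1897.3125 / 2621.5000 = -0.724

-0.724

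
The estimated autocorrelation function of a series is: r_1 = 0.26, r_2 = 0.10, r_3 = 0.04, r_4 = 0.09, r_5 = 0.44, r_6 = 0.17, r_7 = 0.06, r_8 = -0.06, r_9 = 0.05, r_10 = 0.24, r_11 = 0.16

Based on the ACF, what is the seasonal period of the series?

The largest autocorrelation is r_5 = 0.44; the remaining lags stay at or below 0.26. The elevated value at lag 1 (0.26), dropping to 0.10 at lag 2, reflects decaying short-term dependence rather than seasonality.
The dominant spike at lag 5 indicates a seasonal period of 5.

5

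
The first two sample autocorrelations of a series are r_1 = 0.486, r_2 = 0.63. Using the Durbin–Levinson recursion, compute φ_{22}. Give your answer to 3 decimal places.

φ_{22} = (r_2 − r_1²) / (1 − r_1²)
r_1² = (0.486)² = 0.236196
Numerator = 0.63 − 0.2362 = 0.3938; denominator = 1 − 0.2362 = 0.7638
φ_{22} = 0.3938 / 0.7638 = 0.516

0.516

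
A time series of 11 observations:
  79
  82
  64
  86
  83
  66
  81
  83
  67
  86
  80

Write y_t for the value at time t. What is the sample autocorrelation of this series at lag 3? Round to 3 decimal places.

0.616

Mean ȳ = (79 + 82 + 64 + 86 + 83 + 66 + 81 + 83 + 67 + 86 + 80)/11 = 77.9091
Numerator Σ_{t=1}^{8}(y_t−ȳ)(y_{t+3}−ȳ) = 411.7934
Denominator Σ(y_t−ȳ)² = 668.9091
r_3 = 411.7934 / 668.9091 = 0.616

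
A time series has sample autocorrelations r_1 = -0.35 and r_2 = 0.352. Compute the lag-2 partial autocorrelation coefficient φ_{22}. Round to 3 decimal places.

φ_{22} = (r_2 − r_1²) / (1 − r_1²)
r_1² = (-0.35)² = 0.1225
Numerator = 0.352 − 0.1225 = 0.2295; denominator = 1 − 0.1225 = 0.8775
φ_{22} = 0.2295 / 0.8775 = 0.262

0.262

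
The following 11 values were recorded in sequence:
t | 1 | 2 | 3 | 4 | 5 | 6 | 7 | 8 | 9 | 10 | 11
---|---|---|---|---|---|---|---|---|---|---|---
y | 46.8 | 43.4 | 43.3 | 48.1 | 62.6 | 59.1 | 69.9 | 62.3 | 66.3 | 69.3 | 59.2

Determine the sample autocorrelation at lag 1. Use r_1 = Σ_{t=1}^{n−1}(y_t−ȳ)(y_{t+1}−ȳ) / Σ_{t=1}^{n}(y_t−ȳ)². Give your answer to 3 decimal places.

0.673

Mean ȳ = (46.8 + 43.4 + 43.3 + 48.1 + 62.6 + 59.1 + 69.9 + 62.3 + 66.3 + 69.3 + 59.2)/11 = 57.3000
Numerator Σ_{t=1}^{10}(y_t−ȳ)(y_{t+1}−ȳ) = 691.6100
Denominator Σ(y_t−ȳ)² = 1027.8000
r_1 = 691.6100 / 1027.8000 = 0.673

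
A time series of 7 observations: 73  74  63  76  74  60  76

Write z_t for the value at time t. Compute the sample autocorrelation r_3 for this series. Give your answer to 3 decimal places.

0.516

Mean z̄ = (73 + 74 + 63 + 76 + 74 + 60 + 76)/7 = 70.8571
Deviations from mean: 2.1429, 3.1429, -7.8571, 5.1429, 3.1429, -10.8571, 5.1429
Numerator Σ_{t=1}^{4}(z_t−z̄)(z_{t+3}−z̄) = 132.6531
Denominator Σ(z_t−z̄)² = 256.8571
r_3 = 132.6531 / 256.8571 = 0.516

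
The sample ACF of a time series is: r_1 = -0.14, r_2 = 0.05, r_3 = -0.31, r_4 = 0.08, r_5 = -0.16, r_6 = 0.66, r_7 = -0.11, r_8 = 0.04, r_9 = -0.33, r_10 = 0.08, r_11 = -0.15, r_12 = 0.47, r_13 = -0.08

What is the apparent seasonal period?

The largest autocorrelation is r_6 = 0.66, with a weaker echo at lag 12 (0.47); the remaining lags stay at or below 0.08.
The dominant spike at lag 6 indicates a seasonal period of 6.

6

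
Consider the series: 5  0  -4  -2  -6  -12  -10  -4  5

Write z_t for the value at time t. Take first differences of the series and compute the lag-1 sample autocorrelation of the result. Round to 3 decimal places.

First differences Δz: -5, -4, 2, -4, -6, 2, 6, 9
Mean of differences = 0.0000
Numerator Σ(Δz_t−Δz̄)(Δz_{t+1}−Δz̄) = 82.0000
Denominator Σ(Δz_t−Δz̄)² = 218.0000
r_1(Δz) = 82.0000 / 218.0000 = 0.376

0.376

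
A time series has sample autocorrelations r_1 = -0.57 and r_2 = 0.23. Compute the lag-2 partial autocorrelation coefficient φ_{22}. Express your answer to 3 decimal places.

φ_{22} = (r_2 − r_1²) / (1 − r_1²)
r_1² = (-0.57)² = 0.3249
Numerator = 0.23 − 0.3249 = -0.0949; denominator = 1 − 0.3249 = 0.6751
φ_{22} = -0.0949 / 0.6751 = -0.141

-0.141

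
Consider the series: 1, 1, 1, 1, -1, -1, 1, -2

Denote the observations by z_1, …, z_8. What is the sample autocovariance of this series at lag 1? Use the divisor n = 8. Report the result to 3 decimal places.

-0.033

Mean z̄ = (1 + 1 + 1 + 1 − 1 − 1 + 1 − 2)/8 = 0.1250
Deviations: 0.8750, 0.8750, 0.8750, 0.8750, -1.1250, -1.1250, 0.8750, -2.1250
Σ_{t=1}^{7}(z_t−z̄)(z_{t+1}−z̄) = -0.2656
γ_1 = -0.2656 / 8 = -0.033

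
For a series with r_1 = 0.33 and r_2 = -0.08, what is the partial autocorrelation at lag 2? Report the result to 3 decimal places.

φ_{22} = (r_2 − r_1²) / (1 − r_1²)
r_1² = (0.33)² = 0.1089
Numerator = -0.08 − 0.1089 = -0.1889; denominator = 1 − 0.1089 = 0.8911
φ_{22} = -0.1889 / 0.8911 = -0.212

-0.212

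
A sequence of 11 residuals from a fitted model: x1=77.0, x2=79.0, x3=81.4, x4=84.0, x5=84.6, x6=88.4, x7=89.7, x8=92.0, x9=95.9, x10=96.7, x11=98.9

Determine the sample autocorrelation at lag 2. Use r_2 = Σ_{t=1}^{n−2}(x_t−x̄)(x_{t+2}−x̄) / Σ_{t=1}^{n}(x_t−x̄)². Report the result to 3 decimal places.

Mean x̄ = (77.0 + 79.0 + 81.4 + 84.0 + 84.6 + 88.4 + 89.7 + 92.0 + 95.9 + 96.7 + 98.9)/11 = 87.9636
Numerator Σ_{t=1}^{9}(x_t−x̄)(x_{t+2}−x̄) = 259.5974
Denominator Σ(x_t−x̄)² = 549.0655
r_2 = 259.5974 / 549.0655 = 0.473

0.473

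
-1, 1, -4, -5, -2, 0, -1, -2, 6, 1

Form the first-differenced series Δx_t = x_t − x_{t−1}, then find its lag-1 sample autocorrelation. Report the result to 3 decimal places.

-0.391

First differences Δx: 2, -5, -1, 3, 2, -1, -1, 8, -5
Mean of differences = 0.2222
Numerator Σ(Δx_t−Δx̄)(Δx_{t+1}−Δx̄) = -52.1605
Denominator Σ(Δx_t−Δx̄)² = 133.5556
r_1(Δx) = -52.1605 / 133.5556 = -0.391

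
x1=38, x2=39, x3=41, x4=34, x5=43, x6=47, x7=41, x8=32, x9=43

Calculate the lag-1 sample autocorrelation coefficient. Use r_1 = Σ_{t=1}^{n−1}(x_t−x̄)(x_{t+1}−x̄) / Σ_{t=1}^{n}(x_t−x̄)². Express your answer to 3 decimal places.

Mean x̄ = (38 + 39 + 41 + 34 + 43 + 47 + 41 + 32 + 43)/9 = 39.7778
Numerator Σ_{t=1}^{8}(x_t−x̄)(x_{t+1}−x̄) = -27.7160
Denominator Σ(x_t−x̄)² = 173.5556
r_1 = -27.7160 / 173.5556 = -0.160

-0.160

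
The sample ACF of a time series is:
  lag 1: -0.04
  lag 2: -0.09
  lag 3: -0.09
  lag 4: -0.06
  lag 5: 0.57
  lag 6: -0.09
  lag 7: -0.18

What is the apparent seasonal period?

The largest autocorrelation is r_5 = 0.57; the remaining lags stay at or below -0.04.
The dominant spike at lag 5 indicates a seasonal period of 5.

5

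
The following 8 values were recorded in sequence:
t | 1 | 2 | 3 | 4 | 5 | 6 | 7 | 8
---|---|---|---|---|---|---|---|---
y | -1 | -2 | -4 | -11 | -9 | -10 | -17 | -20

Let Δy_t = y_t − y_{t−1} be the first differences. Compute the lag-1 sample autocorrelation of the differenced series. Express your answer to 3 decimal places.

-0.307

First differences Δy: -1, -2, -7, 2, -1, -7, -3
Mean of differences = -2.7143
Numerator Σ(Δy_t−Δȳ)(Δy_{t+1}−Δȳ) = -20.0816
Denominator Σ(Δy_t−Δȳ)² = 65.4286
r_1(Δy) = -20.0816 / 65.4286 = -0.307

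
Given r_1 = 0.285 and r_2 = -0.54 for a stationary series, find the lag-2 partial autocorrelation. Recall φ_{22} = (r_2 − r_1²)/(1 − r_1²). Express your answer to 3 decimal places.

-0.676

φ_{22} = (r_2 − r_1²) / (1 − r_1²)
r_1² = (0.285)² = 0.081225
Numerator = -0.54 − 0.0812 = -0.6212; denominator = 1 − 0.0812 = 0.9188
φ_{22} = -0.6212 / 0.9188 = -0.676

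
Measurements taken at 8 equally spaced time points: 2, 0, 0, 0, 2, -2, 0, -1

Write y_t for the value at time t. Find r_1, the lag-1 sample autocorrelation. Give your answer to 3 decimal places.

-0.312

Mean ȳ = (2 + 0 + 0 + 0 + 2 − 2 + 0 − 1)/8 = 0.1250
Deviations from mean: 1.8750, -0.1250, -0.1250, -0.1250, 1.8750, -2.1250, -0.1250, -1.1250
Σ(y_t−ȳ)(y_{t+1}−ȳ) = (-0.2344) + (0.0156) + (0.0156) + (-0.2344) + (-3.9844) + (0.2656) + (0.1406) = -4.0156
Denominator Σ(y_t−ȳ)² = 12.8750
r_1 = -4.0156 / 12.8750 = -0.312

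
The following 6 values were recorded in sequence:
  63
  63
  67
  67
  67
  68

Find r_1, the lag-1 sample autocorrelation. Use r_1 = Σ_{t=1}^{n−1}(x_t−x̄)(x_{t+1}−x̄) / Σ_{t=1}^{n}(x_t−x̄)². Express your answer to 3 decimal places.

Mean x̄ = (63 + 63 + 67 + 67 + 67 + 68)/6 = 65.8333
Deviations from mean: -2.8333, -2.8333, 1.1667, 1.1667, 1.1667, 2.1667
Numerator Σ_{t=1}^{5}(x_t−x̄)(x_{t+1}−x̄) = 9.9722
Denominator Σ(x_t−x̄)² = 24.8333
r_1 = 9.9722 / 24.8333 = 0.402

0.402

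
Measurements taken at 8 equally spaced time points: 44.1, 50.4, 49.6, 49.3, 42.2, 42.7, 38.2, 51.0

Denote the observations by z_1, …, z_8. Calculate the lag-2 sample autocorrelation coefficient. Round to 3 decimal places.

Mean z̄ = (44.1 + 50.4 + 49.6 + 49.3 + 42.2 + 42.7 + 38.2 + 51.0)/8 = 45.9375
Deviations from mean: -1.8375, 4.4625, 3.6625, 3.3625, -3.7375, -3.2375, -7.7375, 5.0625
Numerator Σ_{t=1}^{6}(z_t−z̄)(z_{t+2}−z̄) = -3.7703
Denominator Σ(z_t−z̄)² = 157.9588
r_2 = -3.7703 / 157.9588 = -0.024

-0.024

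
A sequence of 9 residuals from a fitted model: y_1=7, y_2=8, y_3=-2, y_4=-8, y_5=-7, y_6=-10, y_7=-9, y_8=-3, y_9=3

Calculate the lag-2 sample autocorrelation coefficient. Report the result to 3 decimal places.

Mean ȳ = (7 + 8 − 2 − 8 − 7 − 10 − 9 − 3 + 3)/9 = -2.3333
Σ(y_t−ȳ)(y_{t+2}−ȳ) = (3.1111) + (-58.5556) + (-1.5556) + (43.4444) + (31.1111) + (5.1111) + (-35.5556) = -12.8889
Denominator Σ(y_t−ȳ)² = 380.0000
r_2 = -12.8889 / 380.0000 = -0.034

-0.034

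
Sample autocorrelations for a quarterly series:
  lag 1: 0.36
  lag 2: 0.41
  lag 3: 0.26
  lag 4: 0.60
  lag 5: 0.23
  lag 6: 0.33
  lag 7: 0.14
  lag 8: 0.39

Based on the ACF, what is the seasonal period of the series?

4

The largest autocorrelation is r_4 = 0.60; the remaining lags stay at or below 0.41.
The dominant spike at lag 4 indicates a seasonal period of 4.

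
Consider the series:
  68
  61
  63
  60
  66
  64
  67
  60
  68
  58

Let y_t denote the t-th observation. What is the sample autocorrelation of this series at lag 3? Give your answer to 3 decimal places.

Mean ȳ = (68 + 61 + 63 + 60 + 66 + 64 + 67 + 60 + 68 + 58)/10 = 63.5000
Numerator Σ_{t=1}^{7}(y_t−ȳ)(y_{t+3}−ȳ) = -60.2500
Denominator Σ(y_t−ȳ)² = 120.5000
r_3 = -60.2500 / 120.5000 = -0.500

-0.500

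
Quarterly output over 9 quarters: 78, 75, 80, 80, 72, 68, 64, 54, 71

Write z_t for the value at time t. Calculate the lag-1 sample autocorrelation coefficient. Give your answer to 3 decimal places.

Mean z̄ = (78 + 75 + 80 + 80 + 72 + 68 + 64 + 54 + 71)/9 = 71.3333
Numerator Σ_{t=1}^{8}(z_t−z̄)(z_{t+1}−z̄) = 292.2222
Denominator Σ(z_t−z̄)² = 574.0000
r_1 = 292.2222 / 574.0000 = 0.509

0.509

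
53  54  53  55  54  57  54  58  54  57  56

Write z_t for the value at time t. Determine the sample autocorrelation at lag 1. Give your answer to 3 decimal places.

-0.200

Mean z̄ = (53 + 54 + 53 + 55 + 54 + 57 + 54 + 58 + 54 + 57 + 56)/11 = 55.0000
Numerator Σ_{t=1}^{10}(z_t−z̄)(z_{t+1}−z̄) = -6.0000
Denominator Σ(z_t−z̄)² = 30.0000
r_1 = -6.0000 / 30.0000 = -0.200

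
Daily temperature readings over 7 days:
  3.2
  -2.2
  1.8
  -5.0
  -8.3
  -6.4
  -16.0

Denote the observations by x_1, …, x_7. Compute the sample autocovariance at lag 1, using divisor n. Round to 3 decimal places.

8.637

Mean x̄ = (3.2 − 2.2 + 1.8 − 5.0 − 8.3 − 6.4 − 16.0)/7 = -4.7000
Deviations: 7.9000, 2.5000, 6.5000, -0.3000, -3.6000, -1.7000, -11.3000
Σ_{t=1}^{6}(x_t−x̄)(x_{t+1}−x̄) = 60.4600
γ_1 = 60.4600 / 7 = 8.637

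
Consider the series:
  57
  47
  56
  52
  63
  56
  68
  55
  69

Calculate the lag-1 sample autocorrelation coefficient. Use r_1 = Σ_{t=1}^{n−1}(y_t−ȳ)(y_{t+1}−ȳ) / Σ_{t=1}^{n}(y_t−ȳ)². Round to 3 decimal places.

Mean ȳ = (57 + 47 + 56 + 52 + 63 + 56 + 68 + 55 + 69)/9 = 58.1111
Numerator Σ_{t=1}^{8}(y_t−ȳ)(y_{t+1}−ȳ) = -77.0123
Denominator Σ(y_t−ȳ)² = 420.8889
r_1 = -77.0123 / 420.8889 = -0.183

-0.183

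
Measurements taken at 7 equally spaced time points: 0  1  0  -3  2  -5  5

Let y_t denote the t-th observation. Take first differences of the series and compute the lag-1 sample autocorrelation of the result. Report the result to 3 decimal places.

First differences Δy: 1, -1, -3, 5, -7, 10
Mean of differences = 0.8333
Numerator Σ(Δy_t−Δȳ)(Δy_{t+1}−Δȳ) = -113.6944
Denominator Σ(Δy_t−Δȳ)² = 180.8333
r_1(Δy) = -113.6944 / 180.8333 = -0.629

-0.629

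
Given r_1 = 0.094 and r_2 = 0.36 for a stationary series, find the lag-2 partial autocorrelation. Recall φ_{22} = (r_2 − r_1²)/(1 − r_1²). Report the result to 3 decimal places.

0.354

φ_{22} = (r_2 − r_1²) / (1 − r_1²)
r_1² = (0.094)² = 0.008836
Numerator = 0.36 − 0.0088 = 0.3512; denominator = 1 − 0.0088 = 0.9912
φ_{22} = 0.3512 / 0.9912 = 0.354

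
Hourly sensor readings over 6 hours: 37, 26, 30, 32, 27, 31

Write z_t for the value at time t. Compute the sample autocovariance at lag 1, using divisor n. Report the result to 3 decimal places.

-5.792

Mean z̄ = (37 + 26 + 30 + 32 + 27 + 31)/6 = 30.5000
Deviations: 6.5000, -4.5000, -0.5000, 1.5000, -3.5000, 0.5000
Σ_{t=1}^{5}(z_t−z̄)(z_{t+1}−z̄) = -34.7500
γ_1 = -34.7500 / 6 = -5.792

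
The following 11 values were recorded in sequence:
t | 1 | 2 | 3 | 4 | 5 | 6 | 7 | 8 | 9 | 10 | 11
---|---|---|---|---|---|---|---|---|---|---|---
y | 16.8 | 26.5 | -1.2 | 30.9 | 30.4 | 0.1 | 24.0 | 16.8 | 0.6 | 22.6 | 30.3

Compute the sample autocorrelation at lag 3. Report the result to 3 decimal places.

0.514

Mean ȳ = (16.8 + 26.5 − 1.2 + 30.9 + 30.4 + 0.1 + 24.0 + 16.8 + 0.6 + 22.6 + 30.3)/11 = 17.9818
Numerator Σ_{t=1}^{8}(y_t−ȳ)(y_{t+3}−ȳ) = 820.6408
Denominator Σ(y_t−ȳ)² = 1595.5564
r_3 = 820.6408 / 1595.5564 = 0.514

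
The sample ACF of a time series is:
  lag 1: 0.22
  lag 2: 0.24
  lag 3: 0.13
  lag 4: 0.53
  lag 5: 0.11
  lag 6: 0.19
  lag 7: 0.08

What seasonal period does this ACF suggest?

4

The largest autocorrelation is r_4 = 0.53; the remaining lags stay at or below 0.24.
The dominant spike at lag 4 indicates a seasonal period of 4.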